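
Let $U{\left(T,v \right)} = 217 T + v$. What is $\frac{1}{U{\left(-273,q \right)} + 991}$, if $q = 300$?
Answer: $- \frac{1}{57950} \approx -1.7256 \cdot 10^{-5}$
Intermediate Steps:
$U{\left(T,v \right)} = v + 217 T$
$\frac{1}{U{\left(-273,q \right)} + 991} = \frac{1}{\left(300 + 217 \left(-273\right)\right) + 991} = \frac{1}{\left(300 - 59241\right) + 991} = \frac{1}{-58941 + 991} = \frac{1}{-57950} = - \frac{1}{57950}$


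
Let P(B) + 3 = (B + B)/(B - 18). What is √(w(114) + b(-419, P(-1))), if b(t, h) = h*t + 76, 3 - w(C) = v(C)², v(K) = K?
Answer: I*√4225182/19 ≈ 108.19*I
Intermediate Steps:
P(B) = -3 + 2*B/(-18 + B) (P(B) = -3 + (B + B)/(B - 18) = -3 + (2*B)/(-18 + B) = -3 + 2*B/(-18 + B))
w(C) = 3 - C²
b(t, h) = 76 + h*t
√(w(114) + b(-419, P(-1))) = √((3 - 1*114²) + (76 + ((54 - 1*(-1))/(-18 - 1))*(-419))) = √((3 - 1*12996) + (76 + ((54 + 1)/(-19))*(-419))) = √((3 - 12996) + (76 - 1/19*55*(-419))) = √(-12993 + (76 - 55/19*(-419))) = √(-12993 + (76 + 23045/19)) = √(-12993 + 24489/19) = √(-222378/19) = I*√4225182/19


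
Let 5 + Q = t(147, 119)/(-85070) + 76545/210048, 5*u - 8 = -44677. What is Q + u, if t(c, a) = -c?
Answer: -26619823023027/2978130560 ≈ -8938.4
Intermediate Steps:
u = -44669/5 (u = 8/5 + (1/5)*(-44677) = 8/5 - 44677/5 = -44669/5 ≈ -8933.8)
Q = -13800226099/2978130560 (Q = -5 + (-1*147/(-85070) + 76545/210048) = -5 + (-147*(-1/85070) + 76545*(1/210048)) = -5 + (147/85070 + 25515/70016) = -5 + 1090426701/2978130560 = -13800226099/2978130560 ≈ -4.6339)
Q + u = -13800226099/2978130560 - 44669/5 = -26619823023027/2978130560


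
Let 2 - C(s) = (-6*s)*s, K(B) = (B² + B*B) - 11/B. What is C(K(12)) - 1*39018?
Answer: 10931641/24 ≈ 4.5549e+5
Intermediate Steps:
K(B) = -11/B + 2*B² (K(B) = (B² + B²) - 11/B = 2*B² - 11/B = -11/B + 2*B²)
C(s) = 2 + 6*s² (C(s) = 2 - (-6*s)*s = 2 - (-6)*s² = 2 + 6*s²)
C(K(12)) - 1*39018 = (2 + 6*((-11 + 2*12³)/12)²) - 1*39018 = (2 + 6*((-11 + 2*1728)/12)²) - 39018 = (2 + 6*((-11 + 3456)/12)²) - 39018 = (2 + 6*((1/12)*3445)²) - 39018 = (2 + 6*(3445/12)²) - 39018 = (2 + 6*(11868025/144)) - 39018 = (2 + 11868025/24) - 39018 = 11868073/24 - 39018 = 10931641/24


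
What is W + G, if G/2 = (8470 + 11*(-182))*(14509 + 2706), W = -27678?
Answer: 222665562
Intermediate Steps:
G = 222693240 (G = 2*((8470 + 11*(-182))*(14509 + 2706)) = 2*((8470 - 2002)*17215) = 2*(6468*17215) = 2*111346620 = 222693240)
W + G = -27678 + 222693240 = 222665562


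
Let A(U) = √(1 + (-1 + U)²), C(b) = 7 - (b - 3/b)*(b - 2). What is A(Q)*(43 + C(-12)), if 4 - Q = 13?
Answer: -229*√101/2 ≈ -1150.7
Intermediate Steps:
Q = -9 (Q = 4 - 1*13 = 4 - 13 = -9)
C(b) = 7 - (-2 + b)*(b - 3/b) (C(b) = 7 - (b - 3/b)*(-2 + b) = 7 - (-2 + b)*(b - 3/b))
A(Q)*(43 + C(-12)) = √(1 + (-1 - 9)²)*(43 + (10 - 1*(-12)² - 6/(-12) + 2*(-12))) = √(1 + (-10)²)*(43 + (10 - 1*144 - 6*(-1/12) - 24)) = √(1 + 100)*(43 + (10 - 144 + ½ - 24)) = √101*(43 - 315/2) = √101*(-229/2) = -229*√101/2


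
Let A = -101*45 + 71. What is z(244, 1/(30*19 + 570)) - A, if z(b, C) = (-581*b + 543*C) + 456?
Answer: -51996739/380 ≈ -1.3683e+5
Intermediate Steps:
z(b, C) = 456 - 581*b + 543*C
A = -4474 (A = -4545 + 71 = -4474)
z(244, 1/(30*19 + 570)) - A = (456 - 581*244 + 543/(30*19 + 570)) - 1*(-4474) = (456 - 141764 + 543/(570 + 570)) + 4474 = (456 - 141764 + 543/1140) + 4474 = (456 - 141764 + 543*(1/1140)) + 4474 = (456 - 141764 + 181/380) + 4474 = -53696859/380 + 4474 = -51996739/380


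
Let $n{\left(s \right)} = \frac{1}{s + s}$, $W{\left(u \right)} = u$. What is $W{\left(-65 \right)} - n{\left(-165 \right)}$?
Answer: $- \frac{21449}{330} \approx -64.997$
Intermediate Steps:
$n{\left(s \right)} = \frac{1}{2 s}$
$W{\left(-65 \right)} - n{\left(-165 \right)} = -65 - \frac{1}{2 \left(-165\right)} = -65 - \frac{1}{2} \left(- \frac{1}{165}\right) = -65 - - \frac{1}{330} = -65 + \frac{1}{330} = - \frac{21449}{330}$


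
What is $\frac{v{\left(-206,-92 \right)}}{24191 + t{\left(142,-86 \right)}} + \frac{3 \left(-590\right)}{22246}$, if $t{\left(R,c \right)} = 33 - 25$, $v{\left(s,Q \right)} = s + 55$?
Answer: $- \frac{3299384}{38452211} \approx -0.085805$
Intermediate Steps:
$v{\left(s,Q \right)} = 55 + s$
$t{\left(R,c \right)} = 8$ ($t{\left(R,c \right)} = 33 - 25 = 8$)
$\frac{v{\left(-206,-92 \right)}}{24191 + t{\left(142,-86 \right)}} + \frac{3 \left(-590\right)}{22246} = \frac{55 - 206}{24191 + 8} + \frac{3 \left(-590\right)}{22246} = - \frac{151}{24199} - \frac{885}{11123} = - \frac{3299384}{38452211}$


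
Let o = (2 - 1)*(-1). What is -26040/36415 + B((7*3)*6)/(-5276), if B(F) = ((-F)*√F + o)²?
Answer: -14596223099/38425108 - 189*√14/1319 ≈ -380.40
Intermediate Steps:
o = -1 (o = 1*(-1) = -1)
B(F) = (-1 - F^(3/2))² (B(F) = ((-F)*√F - 1)² = (-F^(3/2) - 1)² = (-1 - F^(3/2))²)
-26040/36415 + B((7*3)*6)/(-5276) = -26040/36415 + (1 + ((7*3)*6)^(3/2))²/(-5276) = -26040*1/36415 + (1 + (21*6)^(3/2))²*(-1/5276) = -5208/7283 + (1 + 126^(3/2))²*(-1/5276) = -5208/7283 + (1 + 378*√14)²*(-1/5276) = -5208/7283 - (1 + 378*√14)²/5276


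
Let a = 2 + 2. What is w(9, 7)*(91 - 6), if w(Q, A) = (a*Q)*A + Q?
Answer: 22185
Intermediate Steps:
a = 4
w(Q, A) = Q + 4*A*Q (w(Q, A) = (4*Q)*A + Q = 4*A*Q + Q = Q + 4*A*Q)
w(9, 7)*(91 - 6) = (9*(1 + 4*7))*(91 - 6) = (9*(1 + 28))*85 = (9*29)*85 = 261*85 = 22185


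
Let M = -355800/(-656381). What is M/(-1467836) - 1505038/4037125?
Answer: -362511209614448152/972401771499445375 ≈ -0.37280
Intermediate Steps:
M = 355800/656381 (M = -355800*(-1/656381) = 355800/656381 ≈ 0.54206)
M/(-1467836) - 1505038/4037125 = (355800/656381)/(-1467836) - 1505038/4037125 = (355800/656381)*(-1/1467836) - 1505038*1/4037125 = -88950/240864915379 - 1505038/4037125 = -362511209614448152/972401771499445375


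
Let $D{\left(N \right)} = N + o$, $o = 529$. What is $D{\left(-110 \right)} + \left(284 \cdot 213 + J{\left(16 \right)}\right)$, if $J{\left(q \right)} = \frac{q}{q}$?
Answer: $60912$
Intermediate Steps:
$J{\left(q \right)} = 1$
$D{\left(N \right)} = 529 + N$ ($D{\left(N \right)} = N + 529 = 529 + N$)
$D{\left(-110 \right)} + \left(284 \cdot 213 + J{\left(16 \right)}\right) = \left(529 - 110\right) + \left(284 \cdot 213 + 1\right) = 419 + \left(60492 + 1\right) = 419 + 60493 = 60912$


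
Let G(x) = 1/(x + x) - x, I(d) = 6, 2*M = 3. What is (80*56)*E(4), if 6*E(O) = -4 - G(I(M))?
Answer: 12880/9 ≈ 1431.1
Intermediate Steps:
M = 3/2 (M = (1/2)*3 = 3/2 ≈ 1.5000)
G(x) = 1/(2*x) - x
E(O) = 23/72 (E(O) = (-4 - ((1/2)/6 - 1*6))/6 = (-4 - ((1/2)*(1/6) - 6))/6 = (-4 - (1/12 - 6))/6 = (-4 - 1*(-71/12))/6 = (-4 + 71/12)/6 = (1/6)*(23/12) = 23/72)
(80*56)*E(4) = (80*56)*(23/72) = 4480*(23/72) = 12880/9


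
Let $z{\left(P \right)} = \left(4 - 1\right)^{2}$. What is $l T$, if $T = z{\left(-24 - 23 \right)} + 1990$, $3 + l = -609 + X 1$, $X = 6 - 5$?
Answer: $-1221389$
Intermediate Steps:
$X = 1$ ($X = 6 - 5 = 1$)
$l = -611$ ($l = -3 + \left(-609 + 1 \cdot 1\right) = -3 + \left(-609 + 1\right) = -3 - 608 = -611$)
$z{\left(P \right)} = 9$ ($z{\left(P \right)} = 3^{2} = 9$)
$T = 1999$ ($T = 9 + 1990 = 1999$)
$l T = \left(-611\right) 1999 = -1221389$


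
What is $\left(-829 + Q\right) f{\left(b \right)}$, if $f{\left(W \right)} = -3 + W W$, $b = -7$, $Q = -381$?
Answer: $-55660$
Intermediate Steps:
$f{\left(W \right)} = -3 + W^{2}$
$\left(-829 + Q\right) f{\left(b \right)} = \left(-829 - 381\right) \left(-3 + \left(-7\right)^{2}\right) = - 1210 \left(-3 + 49\right) = \left(-1210\right) 46 = -55660$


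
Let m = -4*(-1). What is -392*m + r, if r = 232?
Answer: -1336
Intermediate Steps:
m = 4
-392*m + r = -392*4 + 232 = -1568 + 232 = -1336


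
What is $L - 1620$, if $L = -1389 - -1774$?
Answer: $-1235$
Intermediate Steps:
$L = 385$ ($L = -1389 + 1774 = 385$)
$L - 1620 = 385 - 1620 = -1235$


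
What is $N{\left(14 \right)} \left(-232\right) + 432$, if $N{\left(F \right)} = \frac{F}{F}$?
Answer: $200$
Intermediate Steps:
$N{\left(F \right)} = 1$
$N{\left(14 \right)} \left(-232\right) + 432 = 1 \left(-232\right) + 432 = -232 + 432 = 200$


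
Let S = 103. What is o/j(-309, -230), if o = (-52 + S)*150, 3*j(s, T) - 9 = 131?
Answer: 2295/14 ≈ 163.93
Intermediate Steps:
j(s, T) = 140/3 (j(s, T) = 3 + (⅓)*131 = 3 + 131/3 = 140/3)
o = 7650 (o = (-52 + 103)*150 = 51*150 = 7650)
o/j(-309, -230) = 7650/(140/3) = 7650*(3/140) = 2295/14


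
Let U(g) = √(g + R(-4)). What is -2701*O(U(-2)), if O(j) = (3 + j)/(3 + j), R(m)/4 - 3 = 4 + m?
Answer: -2701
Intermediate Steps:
R(m) = 28 + 4*m (R(m) = 12 + 4*(4 + m) = 12 + (16 + 4*m) = 28 + 4*m)
U(g) = √(12 + g) (U(g) = √(g + (28 + 4*(-4))) = √(g + (28 - 16)) = √(g + 12) = √(12 + g))
O(j) = 1
-2701*O(U(-2)) = -2701*1 = -2701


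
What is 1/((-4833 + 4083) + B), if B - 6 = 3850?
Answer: 1/3106 ≈ 0.00032196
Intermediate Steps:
B = 3856 (B = 6 + 3850 = 3856)
1/((-4833 + 4083) + B) = 1/((-4833 + 4083) + 3856) = 1/(-750 + 3856) = 1/3106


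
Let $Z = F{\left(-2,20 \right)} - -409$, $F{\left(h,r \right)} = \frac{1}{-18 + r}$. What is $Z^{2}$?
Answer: $\frac{670761}{4} \approx 1.6769 \cdot 10^{5}$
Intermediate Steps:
$Z = \frac{819}{2}$ ($Z = \frac{1}{-18 + 20} - -409 = \frac{1}{2} + 409 = \frac{819}{2} \approx 409.5$)
$Z^{2} = \left(\frac{819}{2}\right)^{2} = \frac{670761}{4}$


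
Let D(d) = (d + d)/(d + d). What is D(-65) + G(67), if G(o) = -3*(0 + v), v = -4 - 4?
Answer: 25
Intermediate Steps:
v = -8
D(d) = 1 (D(d) = (2*d)/((2*d)) = (2*d)*(1/(2*d)) = 1)
G(o) = 24 (G(o) = -3*(0 - 8) = -3*(-8) = 24)
D(-65) + G(67) = 1 + 24 = 25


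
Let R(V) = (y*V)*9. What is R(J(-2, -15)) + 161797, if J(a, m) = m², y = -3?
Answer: 155722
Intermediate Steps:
R(V) = -27*V (R(V) = -3*V*9 = -27*V)
R(J(-2, -15)) + 161797 = -27*(-15)² + 161797 = -27*225 + 161797 = -6075 + 161797 = 155722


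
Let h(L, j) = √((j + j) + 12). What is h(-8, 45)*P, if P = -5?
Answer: -5*√102 ≈ -50.497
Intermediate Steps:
h(L, j) = √(12 + 2*j) (h(L, j) = √(2*j + 12) = √(12 + 2*j))
h(-8, 45)*P = √(12 + 2*45)*(-5) = √(12 + 90)*(-5) = √102*(-5) = -5*√102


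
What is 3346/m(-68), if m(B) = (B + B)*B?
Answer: 1673/4624 ≈ 0.36181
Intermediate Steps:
m(B) = 2*B² (m(B) = (2*B)*B = 2*B²)
3346/m(-68) = 3346/((2*(-68)²)) = 3346/((2*4624)) = 3346/9248 = 3346*(1/9248) = 1673/4624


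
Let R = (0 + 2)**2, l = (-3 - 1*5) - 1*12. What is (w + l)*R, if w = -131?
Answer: -604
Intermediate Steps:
l = -20 (l = (-3 - 5) - 12 = -8 - 12 = -20)
R = 4 (R = 2**2 = 4)
(w + l)*R = (-131 - 20)*4 = -151*4 = -604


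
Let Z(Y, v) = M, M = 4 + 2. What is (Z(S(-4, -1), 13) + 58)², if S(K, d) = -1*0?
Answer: 4096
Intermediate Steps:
M = 6
S(K, d) = 0
Z(Y, v) = 6
(Z(S(-4, -1), 13) + 58)² = (6 + 58)² = 64² = 4096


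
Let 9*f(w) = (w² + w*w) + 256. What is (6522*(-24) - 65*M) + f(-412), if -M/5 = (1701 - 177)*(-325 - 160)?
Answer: -721017836/3 ≈ -2.4034e+8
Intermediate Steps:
M = 3695700 (M = -5*(1701 - 177)*(-325 - 160) = -7620*(-485) = -5*(-739140) = 3695700)
f(w) = 256/9 + 2*w²/9 (f(w) = ((w² + w*w) + 256)/9 = ((w² + w²) + 256)/9 = (2*w² + 256)/9 = (256 + 2*w²)/9 = 256/9 + 2*w²/9)
(6522*(-24) - 65*M) + f(-412) = (6522*(-24) - 65*3695700) + (256/9 + (2/9)*(-412)²) = (-156528 - 240220500) + (256/9 + (2/9)*169744) = -240377028 + (256/9 + 339488/9) = -240377028 + 113248/3 = -721017836/3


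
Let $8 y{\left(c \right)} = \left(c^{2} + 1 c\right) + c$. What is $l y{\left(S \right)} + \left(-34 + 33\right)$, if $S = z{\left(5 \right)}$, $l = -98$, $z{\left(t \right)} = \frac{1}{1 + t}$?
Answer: $- \frac{781}{144} \approx -5.4236$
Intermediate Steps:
$S = \frac{1}{6}$ ($S = \frac{1}{1 + 5} = \frac{1}{6} \approx 0.16667$)
$y{\left(c \right)} = \frac{c}{4} + \frac{c^{2}}{8}$ ($y{\left(c \right)} = \frac{\left(c^{2} + 1 c\right) + c}{8} = \frac{\left(c^{2} + c\right) + c}{8} = \frac{\left(c + c^{2}\right) + c}{8} = \frac{c^{2} + 2 c}{8} = \frac{c}{4} + \frac{c^{2}}{8}$)
$l y{\left(S \right)} + \left(-34 + 33\right) = - 98 \cdot \frac{1}{8} \cdot \frac{1}{6} \left(2 + \frac{1}{6}\right) + \left(-34 + 33\right) = - 98 \cdot \frac{1}{8} \cdot \frac{1}{6} \cdot \frac{13}{6} - 1 = \left(-98\right) \frac{13}{288} - 1 = - \frac{637}{144} - 1 = - \frac{781}{144}$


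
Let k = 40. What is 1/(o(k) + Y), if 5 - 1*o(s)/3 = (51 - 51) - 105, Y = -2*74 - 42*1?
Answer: 1/140 ≈ 0.0071429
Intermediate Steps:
Y = -190 (Y = -148 - 42 = -190)
o(s) = 330 (o(s) = 15 - 3*((51 - 51) - 105) = 15 - 3*(0 - 105) = 15 - 3*(-105) = 15 + 315 = 330)
1/(o(k) + Y) = 1/(330 - 190) = 1/140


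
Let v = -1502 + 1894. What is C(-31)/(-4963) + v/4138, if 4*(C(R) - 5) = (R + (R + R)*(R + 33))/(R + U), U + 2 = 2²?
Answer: 15902579/170162836 ≈ 0.093455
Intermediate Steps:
U = 2 (U = -2 + 2² = -2 + 4 = 2)
v = 392
C(R) = 5 + (R + 2*R*(33 + R))/(4*(2 + R)) (C(R) = 5 + ((R + (R + R)*(R + 33))/(R + 2))/4 = 5 + ((R + (2*R)*(33 + R))/(2 + R))/4 = 5 + ((R + 2*R*(33 + R))/(2 + R))/4 = 5 + (R + 2*R*(33 + R))/(4*(2 + R)))
C(-31)/(-4963) + v/4138 = ((40 + 2*(-31)² + 87*(-31))/(4*(2 - 31)))/(-4963) + 392/4138 = ((¼)*(40 + 2*961 - 2697)/(-29))*(-1/4963) + 392*(1/4138) = ((¼)*(-1/29)*(40 + 1922 - 2697))*(-1/4963) + 196/2069 = ((¼)*(-1/29)*(-735))*(-1/4963) + 196/2069 = (735/116)*(-1/4963) + 196/2069 = -105/82244 + 196/2069 = 15902579/170162836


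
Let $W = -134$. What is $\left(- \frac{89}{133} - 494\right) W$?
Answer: $\frac{8815994}{133} \approx 66286.0$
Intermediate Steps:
$\left(- \frac{89}{133} - 494\right) W = \left(- \frac{89}{133} - 494\right) \left(-134\right) = \left(- \frac{65791}{133}\right) \left(-134\right) = \frac{8815994}{133}$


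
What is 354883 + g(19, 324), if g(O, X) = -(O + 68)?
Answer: 354796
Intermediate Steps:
g(O, X) = -68 - O (g(O, X) = -(68 + O) = -68 - O)
354883 + g(19, 324) = 354883 + (-68 - 1*19) = 354883 + (-68 - 19) = 354883 - 87 = 354796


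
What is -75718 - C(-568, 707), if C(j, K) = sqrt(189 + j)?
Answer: -75718 - I*sqrt(379) ≈ -75718.0 - 19.468*I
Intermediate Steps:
-75718 - C(-568, 707) = -75718 - sqrt(189 - 568) = -75718 - sqrt(-379) = -75718 - I*sqrt(379)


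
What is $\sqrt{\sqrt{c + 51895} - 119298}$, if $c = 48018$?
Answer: $\sqrt{-119298 + \sqrt{99913}} \approx 344.94 i$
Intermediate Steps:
$\sqrt{\sqrt{c + 51895} - 119298} = \sqrt{\sqrt{48018 + 51895} - 119298} = \sqrt{\sqrt{99913} - 119298} = \sqrt{-119298 + \sqrt{99913}}$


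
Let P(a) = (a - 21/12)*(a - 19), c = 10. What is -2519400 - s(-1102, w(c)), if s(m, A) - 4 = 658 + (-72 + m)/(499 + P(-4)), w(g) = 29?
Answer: -6363151854/2525 ≈ -2.5201e+6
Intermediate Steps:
P(a) = (-19 + a)*(-7/4 + a) (P(a) = (a - 21*1/12)*(-19 + a) = (a - 7/4)*(-19 + a) = (-7/4 + a)*(-19 + a) = (-19 + a)*(-7/4 + a))
s(m, A) = 1671262/2525 + 4*m/2525 (s(m, A) = 4 + (658 + (-72 + m)/(499 + (133/4 + (-4)² - 83/4*(-4)))) = 4 + (658 + (-72 + m)/(499 + (133/4 + 16 + 83))) = 4 + (658 + (-72 + m)/(499 + 529/4)) = 4 + (658 + (-72 + m)/(2525/4)) = 4 + (658 + (-72 + m)*(4/2525)) = 4 + (658 + (-288/2525 + 4*m/2525)) = 4 + (1661162/2525 + 4*m/2525) = 1671262/2525 + 4*m/2525)
-2519400 - s(-1102, w(c)) = -2519400 - (1671262/2525 + (4/2525)*(-1102)) = -2519400 - (1671262/2525 - 4408/2525) = -2519400 - 1*1666854/2525 = -2519400 - 1666854/2525 = -6363151854/2525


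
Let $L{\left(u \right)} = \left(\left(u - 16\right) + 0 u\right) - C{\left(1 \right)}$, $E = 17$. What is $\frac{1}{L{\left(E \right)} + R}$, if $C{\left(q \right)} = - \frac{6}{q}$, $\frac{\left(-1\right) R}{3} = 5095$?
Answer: $- \frac{1}{15278} \approx -6.5454 \cdot 10^{-5}$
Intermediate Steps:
$R = -15285$ ($R = \left(-3\right) 5095 = -15285$)
$L{\left(u \right)} = -10 + u$ ($L{\left(u \right)} = \left(\left(u - 16\right) + 0 u\right) - - \frac{6}{1} = \left(\left(-16 + u\right) + 0\right) - \left(-6\right) 1 = \left(-16 + u\right) - -6 = \left(-16 + u\right) + 6 = -10 + u$)
$\frac{1}{L{\left(E \right)} + R} = \frac{1}{\left(-10 + 17\right) - 15285} = \frac{1}{7 - 15285} = \frac{1}{-15278} = - \frac{1}{15278}$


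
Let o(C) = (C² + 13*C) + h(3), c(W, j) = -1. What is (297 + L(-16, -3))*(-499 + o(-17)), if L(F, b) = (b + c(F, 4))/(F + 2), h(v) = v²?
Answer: -878182/7 ≈ -1.2545e+5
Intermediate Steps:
o(C) = 9 + C² + 13*C (o(C) = (C² + 13*C) + 3² = (C² + 13*C) + 9 = 9 + C² + 13*C)
L(F, b) = (-1 + b)/(2 + F) (L(F, b) = (b - 1)/(F + 2) = (-1 + b)/(2 + F))
(297 + L(-16, -3))*(-499 + o(-17)) = (297 + (-1 - 3)/(2 - 16))*(-499 + (9 + (-17)² + 13*(-17))) = (297 - 4/(-14))*(-499 + (9 + 289 - 221)) = (297 - 1/14*(-4))*(-499 + 77) = (297 + 2/7)*(-422) = (2081/7)*(-422) = -878182/7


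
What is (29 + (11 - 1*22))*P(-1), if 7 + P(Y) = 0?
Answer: -126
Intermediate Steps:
P(Y) = -7 (P(Y) = -7 + 0 = -7)
(29 + (11 - 1*22))*P(-1) = (29 + (11 - 1*22))*(-7) = (29 + (11 - 22))*(-7) = (29 - 11)*(-7) = 18*(-7) = -126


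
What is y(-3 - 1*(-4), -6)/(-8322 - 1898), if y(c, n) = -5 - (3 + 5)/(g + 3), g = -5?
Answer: 1/10220 ≈ 9.7847e-5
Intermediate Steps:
y(c, n) = -1 (y(c, n) = -5 - (3 + 5)/(-5 + 3) = -5 - 8/(-2) = -5 - (-1)*8/2 = -5 - 1*(-4) = -5 + 4 = -1)
y(-3 - 1*(-4), -6)/(-8322 - 1898) = -1/(-8322 - 1898) = -1/(-10220) = -1*(-1/10220) = 1/10220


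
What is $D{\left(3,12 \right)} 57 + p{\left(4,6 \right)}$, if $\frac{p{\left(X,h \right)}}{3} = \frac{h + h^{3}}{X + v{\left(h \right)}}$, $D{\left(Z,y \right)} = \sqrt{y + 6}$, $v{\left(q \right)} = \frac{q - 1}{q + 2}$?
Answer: $144 + 171 \sqrt{2} \approx 385.83$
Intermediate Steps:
$v{\left(q \right)} = \frac{-1 + q}{2 + q}$
$D{\left(Z,y \right)} = \sqrt{6 + y}$
$p{\left(X,h \right)} = \frac{3 \left(h + h^{3}\right)}{X + \frac{-1 + h}{2 + h}}$ ($p{\left(X,h \right)} = 3 \frac{h + h^{3}}{X + \frac{-1 + h}{2 + h}} = \frac{3 \left(h + h^{3}\right)}{X + \frac{-1 + h}{2 + h}}$)
$D{\left(3,12 \right)} 57 + p{\left(4,6 \right)} = \sqrt{6 + 12} \cdot 57 + 3 \cdot 6 \frac{1}{-1 + 6 + 4 \left(2 + 6\right)} \left(1 + 6^{2}\right) \left(2 + 6\right) = \sqrt{18} \cdot 57 + 3 \cdot 6 \frac{1}{-1 + 6 + 4 \cdot 8} \left(1 + 36\right) 8 = 3 \sqrt{2} \cdot 57 + 3 \cdot 6 \frac{1}{-1 + 6 + 32} \cdot 37 \cdot 8 = 171 \sqrt{2} + 3 \cdot 6 \cdot \frac{1}{37} \cdot 37 \cdot 8 = 171 \sqrt{2} + 144 = 144 + 171 \sqrt{2}$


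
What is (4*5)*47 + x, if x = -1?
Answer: 939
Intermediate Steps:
(4*5)*47 + x = (4*5)*47 - 1 = 20*47 - 1 = 940 - 1 = 939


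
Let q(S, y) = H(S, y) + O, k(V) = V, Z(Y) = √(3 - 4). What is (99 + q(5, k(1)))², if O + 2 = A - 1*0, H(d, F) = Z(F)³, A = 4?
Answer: (101 - I)² ≈ 10200.0 - 202.0*I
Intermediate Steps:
Z(Y) = I (Z(Y) = √(-1) = I)
H(d, F) = -I (H(d, F) = I³ = -I)
O = 2 (O = -2 + (4 - 1*0) = -2 + (4 + 0) = -2 + 4 = 2)
q(S, y) = 2 - I (q(S, y) = -I + 2 = 2 - I)
(99 + q(5, k(1)))² = (99 + (2 - I))² = (101 - I)²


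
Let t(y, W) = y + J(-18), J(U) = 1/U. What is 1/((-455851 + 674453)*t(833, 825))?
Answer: 9/1638749893 ≈ 5.4920e-9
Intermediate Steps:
t(y, W) = -1/18 + y (t(y, W) = y + 1/(-18) = y - 1/18 = -1/18 + y)
1/((-455851 + 674453)*t(833, 825)) = 1/((-455851 + 674453)*(-1/18 + 833)) = 1/(218602*(14993/18)) = (1/218602)*(18/14993) = 9/1638749893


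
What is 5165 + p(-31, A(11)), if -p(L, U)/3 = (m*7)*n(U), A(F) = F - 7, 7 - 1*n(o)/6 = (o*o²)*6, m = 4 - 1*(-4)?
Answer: 385181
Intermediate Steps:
m = 8 (m = 4 + 4 = 8)
n(o) = 42 - 36*o³ (n(o) = 42 - 6*o*o²*6 = 42 - 6*o³*6 = 42 - 36*o³)
A(F) = -7 + F
p(L, U) = -7056 + 6048*U³ (p(L, U) = -3*8*7*(42 - 36*U³) = -168*(42 - 36*U³) = -3*(2352 - 2016*U³) = -7056 + 6048*U³)
5165 + p(-31, A(11)) = 5165 + (-7056 + 6048*(-7 + 11)³) = 5165 + (-7056 + 6048*4³) = 5165 + (-7056 + 6048*64) = 5165 + (-7056 + 387072) = 5165 + 380016 = 385181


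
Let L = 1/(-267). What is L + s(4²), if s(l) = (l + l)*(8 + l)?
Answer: 205055/267 ≈ 768.00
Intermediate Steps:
s(l) = 2*l*(8 + l) (s(l) = (2*l)*(8 + l) = 2*l*(8 + l))
L = -1/267 ≈ -0.0037453
L + s(4²) = -1/267 + 2*4²*(8 + 4²) = -1/267 + 2*16*(8 + 16) = -1/267 + 2*16*24 = -1/267 + 768 = 205055/267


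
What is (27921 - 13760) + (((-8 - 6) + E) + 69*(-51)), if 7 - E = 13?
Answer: 10622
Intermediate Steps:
E = -6 (E = 7 - 1*13 = 7 - 13 = -6)
(27921 - 13760) + (((-8 - 6) + E) + 69*(-51)) = (27921 - 13760) + (((-8 - 6) - 6) + 69*(-51)) = 14161 + ((-14 - 6) - 3519) = 14161 + (-20 - 3519) = 14161 - 3539 = 10622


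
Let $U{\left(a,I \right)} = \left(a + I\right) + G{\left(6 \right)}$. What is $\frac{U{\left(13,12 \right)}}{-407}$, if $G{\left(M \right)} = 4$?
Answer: $- \frac{29}{407} \approx -0.071253$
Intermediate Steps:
$U{\left(a,I \right)} = 4 + I + a$ ($U{\left(a,I \right)} = \left(a + I\right) + 4 = \left(I + a\right) + 4 = 4 + I + a$)
$\frac{U{\left(13,12 \right)}}{-407} = \frac{4 + 12 + 13}{-407} = \left(- \frac{1}{407}\right) 29 = - \frac{29}{407}$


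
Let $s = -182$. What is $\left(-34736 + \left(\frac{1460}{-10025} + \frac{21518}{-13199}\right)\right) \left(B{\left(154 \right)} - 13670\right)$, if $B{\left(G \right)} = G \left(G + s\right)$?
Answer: $\frac{16530858498419676}{26463995} \approx 6.2465 \cdot 10^{8}$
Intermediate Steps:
$B{\left(G \right)} = G \left(-182 + G\right)$ ($B{\left(G \right)} = G \left(G - 182\right) = G \left(-182 + G\right)$)
$\left(-34736 + \left(\frac{1460}{-10025} + \frac{21518}{-13199}\right)\right) \left(B{\left(154 \right)} - 13670\right) = \left(-34736 + \left(\frac{1460}{-10025} + \frac{21518}{-13199}\right)\right) \left(154 \left(-182 + 154\right) - 13670\right) = \left(-34736 + \left(1460 \left(- \frac{1}{10025}\right) + 21518 \left(- \frac{1}{13199}\right)\right)\right) \left(154 \left(-28\right) - 13670\right) = \left(-34736 - \frac{46997698}{26463995}\right) \left(-4312 - 13670\right) = \left(-34736 - \frac{46997698}{26463995}\right) \left(-17982\right) = \left(- \frac{919300328018}{26463995}\right) \left(-17982\right) = \frac{16530858498419676}{26463995}$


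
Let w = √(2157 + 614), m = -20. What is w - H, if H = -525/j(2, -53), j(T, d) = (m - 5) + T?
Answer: -525/23 + √2771 ≈ 29.814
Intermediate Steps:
j(T, d) = -25 + T (j(T, d) = (-20 - 5) + T = -25 + T)
H = 525/23 (H = -525/(-25 + 2) = -525/(-23) = -525*(-1/23) = 525/23 ≈ 22.826)
w = √2771 ≈ 52.640
w - H = √2771 - 1*525/23 = √2771 - 525/23 = -525/23 + √2771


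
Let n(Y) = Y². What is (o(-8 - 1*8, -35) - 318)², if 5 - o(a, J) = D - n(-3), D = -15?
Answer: 83521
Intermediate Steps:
o(a, J) = 29 (o(a, J) = 5 - (-15 - 1*(-3)²) = 5 - (-15 - 1*9) = 5 - (-15 - 9) = 5 - 1*(-24) = 5 + 24 = 29)
(o(-8 - 1*8, -35) - 318)² = (29 - 318)² = (-289)² = 83521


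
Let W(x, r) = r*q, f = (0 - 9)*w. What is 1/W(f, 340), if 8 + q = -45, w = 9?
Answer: -1/18020 ≈ -5.5494e-5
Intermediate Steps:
q = -53 (q = -8 - 45 = -53)
f = -81 (f = (0 - 9)*9 = -9*9 = -81)
W(x, r) = -53*r (W(x, r) = r*(-53) = -53*r)
1/W(f, 340) = 1/(-53*340) = 1/(-18020) = -1/18020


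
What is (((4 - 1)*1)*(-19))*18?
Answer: -1026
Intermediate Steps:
(((4 - 1)*1)*(-19))*18 = ((3*1)*(-19))*18 = (3*(-19))*18 = -57*18 = -1026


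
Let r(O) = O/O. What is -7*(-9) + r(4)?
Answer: 64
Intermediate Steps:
r(O) = 1
-7*(-9) + r(4) = -7*(-9) + 1 = 63 + 1 = 64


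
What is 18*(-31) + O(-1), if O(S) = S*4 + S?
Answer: -563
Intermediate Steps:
O(S) = 5*S (O(S) = 4*S + S = 5*S)
18*(-31) + O(-1) = 18*(-31) + 5*(-1) = -558 - 5 = -563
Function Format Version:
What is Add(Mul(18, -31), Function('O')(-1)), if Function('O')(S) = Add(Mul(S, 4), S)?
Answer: -563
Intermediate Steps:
Function('O')(S) = Mul(5, S) (Function('O')(S) = Add(Mul(4, S), S) = Mul(5, S))
Add(Mul(18, -31), Function('O')(-1)) = Add(Mul(18, -31), Mul(5, -1)) = Add(-558, -5) = -563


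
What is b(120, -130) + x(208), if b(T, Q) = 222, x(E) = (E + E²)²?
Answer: 1889815006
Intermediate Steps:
b(120, -130) + x(208) = 222 + 208²*(1 + 208)² = 222 + 43264*209² = 222 + 43264*43681 = 222 + 1889814784 = 1889815006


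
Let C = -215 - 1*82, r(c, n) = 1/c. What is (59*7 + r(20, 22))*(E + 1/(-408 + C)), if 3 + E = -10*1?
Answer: -37860163/7050 ≈ -5370.2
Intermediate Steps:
E = -13 (E = -3 - 10*1 = -3 - 10 = -13)
C = -297 (C = -215 - 82 = -297)
(59*7 + r(20, 22))*(E + 1/(-408 + C)) = (59*7 + 1/20)*(-13 + 1/(-408 - 297)) = (413 + 1/20)*(-13 + 1/(-705)) = 8261*(-13 - 1/705)/20 = (8261/20)*(-9166/705) = -37860163/7050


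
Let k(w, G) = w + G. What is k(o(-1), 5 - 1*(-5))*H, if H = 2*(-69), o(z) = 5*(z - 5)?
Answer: 2760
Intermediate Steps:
o(z) = -25 + 5*z (o(z) = 5*(-5 + z) = -25 + 5*z)
H = -138
k(w, G) = G + w
k(o(-1), 5 - 1*(-5))*H = ((5 - 1*(-5)) + (-25 + 5*(-1)))*(-138) = ((5 + 5) + (-25 - 5))*(-138) = (10 - 30)*(-138) = -20*(-138) = 2760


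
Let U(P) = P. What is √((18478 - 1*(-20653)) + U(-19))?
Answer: 2*√9778 ≈ 197.77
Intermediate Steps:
√((18478 - 1*(-20653)) + U(-19)) = √((18478 - 1*(-20653)) - 19) = √((18478 + 20653) - 19) = √(39131 - 19) = √39112 = 2*√9778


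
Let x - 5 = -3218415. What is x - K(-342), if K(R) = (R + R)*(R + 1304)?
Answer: -2560402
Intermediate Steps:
x = -3218410 (x = 5 - 3218415 = -3218410)
K(R) = 2*R*(1304 + R) (K(R) = (2*R)*(1304 + R) = 2*R*(1304 + R))
x - K(-342) = -3218410 - 2*(-342)*(1304 - 342) = -3218410 - 2*(-342)*962 = -3218410 - 1*(-658008) = -3218410 + 658008 = -2560402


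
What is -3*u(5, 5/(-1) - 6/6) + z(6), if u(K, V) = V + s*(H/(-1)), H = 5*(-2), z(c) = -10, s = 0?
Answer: 8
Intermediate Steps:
H = -10
u(K, V) = V (u(K, V) = V + 0*(-10/(-1)) = V + 0*(-10*(-1)) = V + 0*10 = V + 0 = V)
-3*u(5, 5/(-1) - 6/6) + z(6) = -3*(5/(-1) - 6/6) - 10 = -3*(5*(-1) - 6*⅙) - 10 = -3*(-5 - 1) - 10 = -3*(-6) - 10 = 18 - 10 = 8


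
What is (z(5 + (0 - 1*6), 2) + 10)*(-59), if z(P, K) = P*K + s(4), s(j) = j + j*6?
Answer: -2124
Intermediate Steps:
s(j) = 7*j (s(j) = j + 6*j = 7*j)
z(P, K) = 28 + K*P (z(P, K) = P*K + 7*4 = K*P + 28 = 28 + K*P)
(z(5 + (0 - 1*6), 2) + 10)*(-59) = ((28 + 2*(5 + (0 - 1*6))) + 10)*(-59) = ((28 + 2*(5 + (0 - 6))) + 10)*(-59) = ((28 + 2*(5 - 6)) + 10)*(-59) = ((28 + 2*(-1)) + 10)*(-59) = ((28 - 2) + 10)*(-59) = (26 + 10)*(-59) = 36*(-59) = -2124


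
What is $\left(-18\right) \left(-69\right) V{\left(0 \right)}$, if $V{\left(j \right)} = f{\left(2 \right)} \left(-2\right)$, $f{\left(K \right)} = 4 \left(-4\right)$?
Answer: $39744$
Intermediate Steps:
$f{\left(K \right)} = -16$
$V{\left(j \right)} = 32$ ($V{\left(j \right)} = \left(-16\right) \left(-2\right) = 32$)
$\left(-18\right) \left(-69\right) V{\left(0 \right)} = \left(-18\right) \left(-69\right) 32 = 1242 \cdot 32 = 39744$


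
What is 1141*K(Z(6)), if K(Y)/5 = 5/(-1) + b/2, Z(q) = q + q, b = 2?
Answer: -22820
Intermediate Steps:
Z(q) = 2*q
K(Y) = -20 (K(Y) = 5*(5/(-1) + 2/2) = 5*(5*(-1) + 2*(½)) = 5*(-5 + 1) = 5*(-4) = -20)
1141*K(Z(6)) = 1141*(-20) = -22820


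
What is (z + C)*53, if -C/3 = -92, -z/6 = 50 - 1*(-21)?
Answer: -7950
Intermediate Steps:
z = -426 (z = -6*(50 - 1*(-21)) = -6*(50 + 21) = -6*71 = -426)
C = 276 (C = -3*(-92) = 276)
(z + C)*53 = (-426 + 276)*53 = -150*53 = -7950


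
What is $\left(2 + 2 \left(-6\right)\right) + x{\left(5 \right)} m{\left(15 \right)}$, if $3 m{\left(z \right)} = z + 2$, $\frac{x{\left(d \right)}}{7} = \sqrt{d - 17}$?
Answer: $-10 + \frac{238 i \sqrt{3}}{3} \approx -10.0 + 137.41 i$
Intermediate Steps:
$x{\left(d \right)} = 7 \sqrt{-17 + d}$ ($x{\left(d \right)} = 7 \sqrt{d - 17} = 7 \sqrt{-17 + d}$)
$m{\left(z \right)} = \frac{2}{3} + \frac{z}{3}$ ($m{\left(z \right)} = \frac{z + 2}{3} = \frac{2 + z}{3} = \frac{2}{3} + \frac{z}{3}$)
$\left(2 + 2 \left(-6\right)\right) + x{\left(5 \right)} m{\left(15 \right)} = \left(2 + 2 \left(-6\right)\right) + 7 \sqrt{-17 + 5} \left(\frac{2}{3} + \frac{1}{3} \cdot 15\right) = \left(2 - 12\right) + 7 \sqrt{-12} \left(\frac{2}{3} + 5\right) = -10 + 7 \cdot 2 i \sqrt{3} \cdot \frac{17}{3} = -10 + 14 i \sqrt{3} \cdot \frac{17}{3} = -10 + \frac{238 i \sqrt{3}}{3}$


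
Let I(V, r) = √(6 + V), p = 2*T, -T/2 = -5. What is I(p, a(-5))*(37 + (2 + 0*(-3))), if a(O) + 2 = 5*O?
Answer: 39*√26 ≈ 198.86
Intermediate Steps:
T = 10 (T = -2*(-5) = 10)
a(O) = -2 + 5*O
p = 20 (p = 2*10 = 20)
I(p, a(-5))*(37 + (2 + 0*(-3))) = √(6 + 20)*(37 + (2 + 0*(-3))) = √26*(37 + (2 + 0)) = √26*(37 + 2) = √26*39 = 39*√26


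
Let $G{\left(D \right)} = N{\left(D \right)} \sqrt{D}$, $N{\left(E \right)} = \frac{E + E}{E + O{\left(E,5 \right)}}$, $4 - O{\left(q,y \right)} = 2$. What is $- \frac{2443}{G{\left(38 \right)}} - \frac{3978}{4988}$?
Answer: $- \frac{1989}{2494} - \frac{12215 \sqrt{38}}{361} \approx -209.38$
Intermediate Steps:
$O{\left(q,y \right)} = 2$ ($O{\left(q,y \right)} = 4 - 2 = 2$)
$N{\left(E \right)} = \frac{2 E}{2 + E}$ ($N{\left(E \right)} = \frac{E + E}{E + 2} = \frac{2 E}{2 + E}$)
$G{\left(D \right)} = \frac{2 D^{\frac{3}{2}}}{2 + D}$ ($G{\left(D \right)} = \frac{2 D}{2 + D} \sqrt{D} = \frac{2 D^{\frac{3}{2}}}{2 + D}$)
$- \frac{2443}{G{\left(38 \right)}} - \frac{3978}{4988} = - \frac{2443}{2 \cdot 38^{\frac{3}{2}} \frac{1}{2 + 38}} - \frac{3978}{4988} = - \frac{2443}{2 \cdot 38 \sqrt{38} \cdot \frac{1}{40}} - \frac{1989}{2494} = - \frac{2443}{\frac{19}{10} \sqrt{38}} - \frac{1989}{2494} = - 2443 \frac{5 \sqrt{38}}{361} - \frac{1989}{2494} = - \frac{12215 \sqrt{38}}{361} - \frac{1989}{2494} = - \frac{1989}{2494} - \frac{12215 \sqrt{38}}{361}$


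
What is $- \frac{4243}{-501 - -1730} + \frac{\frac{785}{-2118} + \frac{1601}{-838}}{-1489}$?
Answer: $- \frac{2802108536444}{812000999301} \approx -3.4509$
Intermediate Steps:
$- \frac{4243}{-501 - -1730} + \frac{\frac{785}{-2118} + \frac{1601}{-838}}{-1489} = - \frac{4243}{-501 + 1730} + \left(785 \left(- \frac{1}{2118}\right) + 1601 \left(- \frac{1}{838}\right)\right) \left(- \frac{1}{1489}\right) = - \frac{4243}{1229} + \left(- \frac{785}{2118} - \frac{1601}{838}\right) \left(- \frac{1}{1489}\right) = \left(-4243\right) \frac{1}{1229} - - \frac{1012187}{660700569} = - \frac{4243}{1229} + \frac{1012187}{660700569} = - \frac{2802108536444}{812000999301}$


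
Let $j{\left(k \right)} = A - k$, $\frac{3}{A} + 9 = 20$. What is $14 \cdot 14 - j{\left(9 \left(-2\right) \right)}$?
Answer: $\frac{1955}{11} \approx 177.73$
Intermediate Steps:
$A = \frac{3}{11}$ ($A = \frac{3}{-9 + 20} = \frac{3}{11} \approx 0.27273$)
$j{\left(k \right)} = \frac{3}{11} - k$
$14 \cdot 14 - j{\left(9 \left(-2\right) \right)} = 14 \cdot 14 - \left(\frac{3}{11} - 9 \left(-2\right)\right) = 196 - \left(\frac{3}{11} - -18\right) = 196 - \left(\frac{3}{11} + 18\right) = 196 - \frac{201}{11} = \frac{1955}{11}$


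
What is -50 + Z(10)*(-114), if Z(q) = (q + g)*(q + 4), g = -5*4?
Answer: 15910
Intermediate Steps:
g = -20
Z(q) = (-20 + q)*(4 + q) (Z(q) = (q - 20)*(q + 4) = (-20 + q)*(4 + q))
-50 + Z(10)*(-114) = -50 + (-80 + 10² - 16*10)*(-114) = -50 + (-80 + 100 - 160)*(-114) = -50 - 140*(-114) = -50 + 15960 = 15910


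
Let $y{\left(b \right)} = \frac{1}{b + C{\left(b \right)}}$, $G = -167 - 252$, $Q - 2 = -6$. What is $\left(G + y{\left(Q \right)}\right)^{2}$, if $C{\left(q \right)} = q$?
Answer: $\frac{11242609}{64} \approx 1.7567 \cdot 10^{5}$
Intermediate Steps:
$Q = -4$ ($Q = 2 - 6 = -4$)
$G = -419$ ($G = -167 - 252 = -419$)
$y{\left(b \right)} = \frac{1}{2 b}$ ($y{\left(b \right)} = \frac{1}{b + b} = \frac{1}{2 b}$)
$\left(G + y{\left(Q \right)}\right)^{2} = \left(-419 + \frac{1}{2 \left(-4\right)}\right)^{2} = \left(-419 + \frac{1}{2} \left(- \frac{1}{4}\right)\right)^{2} = \left(-419 - \frac{1}{8}\right)^{2} = \left(- \frac{3353}{8}\right)^{2} = \frac{11242609}{64}$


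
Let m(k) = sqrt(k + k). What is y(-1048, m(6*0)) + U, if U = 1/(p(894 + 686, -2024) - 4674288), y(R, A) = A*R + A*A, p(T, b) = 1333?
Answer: -1/4672955 ≈ -2.1400e-7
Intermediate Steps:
m(k) = sqrt(2)*sqrt(k) (m(k) = sqrt(2*k) = sqrt(2)*sqrt(k))
y(R, A) = A**2 + A*R (y(R, A) = A*R + A**2 = A**2 + A*R)
U = -1/4672955 (U = 1/(1333 - 4674288) = 1/(-4672955) = -1/4672955 ≈ -2.1400e-7)
y(-1048, m(6*0)) + U = (sqrt(2)*sqrt(6*0))*(sqrt(2)*sqrt(6*0) - 1048) - 1/4672955 = (sqrt(2)*sqrt(0))*(sqrt(2)*sqrt(0) - 1048) - 1/4672955 = (sqrt(2)*0)*(sqrt(2)*0 - 1048) - 1/4672955 = 0*(0 - 1048) - 1/4672955 = 0*(-1048) - 1/4672955 = 0 - 1/4672955 = -1/4672955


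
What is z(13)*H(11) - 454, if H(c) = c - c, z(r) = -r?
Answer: -454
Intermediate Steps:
H(c) = 0
z(13)*H(11) - 454 = -1*13*0 - 454 = -13*0 - 454 = 0 - 454 = -454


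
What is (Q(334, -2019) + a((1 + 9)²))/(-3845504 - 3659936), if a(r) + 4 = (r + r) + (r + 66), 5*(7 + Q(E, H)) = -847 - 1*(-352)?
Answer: -8/234545 ≈ -3.4109e-5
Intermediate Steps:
Q(E, H) = -106 (Q(E, H) = -7 + (-847 - 1*(-352))/5 = -7 + (-847 + 352)/5 = -7 + (⅕)*(-495) = -7 - 99 = -106)
a(r) = 62 + 3*r (a(r) = -4 + ((r + r) + (r + 66)) = -4 + (2*r + (66 + r)) = -4 + (66 + 3*r) = 62 + 3*r)
(Q(334, -2019) + a((1 + 9)²))/(-3845504 - 3659936) = (-106 + (62 + 3*(1 + 9)²))/(-3845504 - 3659936) = (-106 + (62 + 3*10²))/(-7505440) = (-106 + (62 + 3*100))*(-1/7505440) = (-106 + (62 + 300))*(-1/7505440) = (-106 + 362)*(-1/7505440) = 256*(-1/7505440) = -8/234545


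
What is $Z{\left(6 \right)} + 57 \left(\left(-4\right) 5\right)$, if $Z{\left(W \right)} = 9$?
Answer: $-1131$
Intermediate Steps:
$Z{\left(6 \right)} + 57 \left(\left(-4\right) 5\right) = 9 + 57 \left(\left(-4\right) 5\right) = 9 + 57 \left(-20\right) = 9 - 1140 = -1131$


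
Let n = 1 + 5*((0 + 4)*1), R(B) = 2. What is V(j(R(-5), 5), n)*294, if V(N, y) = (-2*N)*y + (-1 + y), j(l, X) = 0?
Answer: 5880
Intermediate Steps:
n = 21 (n = 1 + 5*(4*1) = 1 + 5*4 = 1 + 20 = 21)
V(N, y) = -1 + y - 2*N*y (V(N, y) = -2*N*y + (-1 + y) = -1 + y - 2*N*y)
V(j(R(-5), 5), n)*294 = (-1 + 21 - 2*0*21)*294 = (-1 + 21 + 0)*294 = 20*294 = 5880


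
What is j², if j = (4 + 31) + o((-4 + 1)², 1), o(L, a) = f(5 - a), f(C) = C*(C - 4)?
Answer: 1225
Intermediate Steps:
f(C) = C*(-4 + C)
o(L, a) = (1 - a)*(5 - a) (o(L, a) = (5 - a)*(-4 + (5 - a)) = (5 - a)*(1 - a) = (1 - a)*(5 - a))
j = 35 (j = (4 + 31) + (-1 + 1)*(-5 + 1) = 35 + 0*(-4) = 35 + 0 = 35)
j² = 35² = 1225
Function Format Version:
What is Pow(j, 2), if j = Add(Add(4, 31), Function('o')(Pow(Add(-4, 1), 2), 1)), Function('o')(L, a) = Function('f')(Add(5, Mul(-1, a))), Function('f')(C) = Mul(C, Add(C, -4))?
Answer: 1225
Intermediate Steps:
Function('f')(C) = Mul(C, Add(-4, C))
Function('o')(L, a) = Mul(Add(1, Mul(-1, a)), Add(5, Mul(-1, a))) (Function('o')(L, a) = Mul(Add(5, Mul(-1, a)), Add(-4, Add(5, Mul(-1, a)))) = Mul(Add(5, Mul(-1, a)), Add(1, Mul(-1, a))) = Mul(Add(1, Mul(-1, a)), Add(5, Mul(-1, a))))
j = 35 (j = Add(Add(4, 31), Mul(Add(-1, 1), Add(-5, 1))) = Add(35, Mul(0, -4)) = Add(35, 0) = 35)
Pow(j, 2) = Pow(35, 2) = 1225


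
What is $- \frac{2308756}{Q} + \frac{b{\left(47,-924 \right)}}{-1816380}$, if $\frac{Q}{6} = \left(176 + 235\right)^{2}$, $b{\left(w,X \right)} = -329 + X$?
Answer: $- \frac{232906015289}{102274908660} \approx -2.2773$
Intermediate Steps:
$Q = 1013526$ ($Q = 6 \left(176 + 235\right)^{2} = 6 \cdot 411^{2} = 6 \cdot 168921 = 1013526$)
$- \frac{2308756}{Q} + \frac{b{\left(47,-924 \right)}}{-1816380} = - \frac{2308756}{1013526} + \frac{-329 - 924}{-1816380} = \left(-2308756\right) \frac{1}{1013526} - - \frac{1253}{1816380} = - \frac{1154378}{506763} + \frac{1253}{1816380} = - \frac{232906015289}{102274908660}$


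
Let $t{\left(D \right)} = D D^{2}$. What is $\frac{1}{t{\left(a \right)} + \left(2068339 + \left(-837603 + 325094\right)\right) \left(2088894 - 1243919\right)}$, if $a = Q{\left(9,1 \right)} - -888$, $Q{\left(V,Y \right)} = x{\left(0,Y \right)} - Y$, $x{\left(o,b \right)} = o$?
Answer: $\frac{1}{1315335318353} \approx 7.6026 \cdot 10^{-13}$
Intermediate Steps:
$Q{\left(V,Y \right)} = - Y$ ($Q{\left(V,Y \right)} = 0 - Y = - Y$)
$a = 887$ ($a = \left(-1\right) 1 - -888 = -1 + 888 = 887$)
$t{\left(D \right)} = D^{3}$
$\frac{1}{t{\left(a \right)} + \left(2068339 + \left(-837603 + 325094\right)\right) \left(2088894 - 1243919\right)} = \frac{1}{887^{3} + \left(2068339 + \left(-837603 + 325094\right)\right) \left(2088894 - 1243919\right)} = \frac{1}{697864103 + \left(2068339 - 512509\right) 844975} = \frac{1}{697864103 + 1555830 \cdot 844975} = \frac{1}{697864103 + 1314637454250} = \frac{1}{1315335318353}$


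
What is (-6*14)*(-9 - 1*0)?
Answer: 756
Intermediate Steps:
(-6*14)*(-9 - 1*0) = -84*(-9 + 0) = -84*(-9) = 756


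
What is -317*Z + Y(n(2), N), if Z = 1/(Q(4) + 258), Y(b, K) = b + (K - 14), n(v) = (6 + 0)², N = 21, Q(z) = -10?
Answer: 10347/248 ≈ 41.722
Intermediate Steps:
n(v) = 36 (n(v) = 6² = 36)
Y(b, K) = -14 + K + b (Y(b, K) = b + (-14 + K) = -14 + K + b)
Z = 1/248 (Z = 1/(-10 + 258) = 1/248 ≈ 0.0040323)
-317*Z + Y(n(2), N) = -317*1/248 + (-14 + 21 + 36) = -317/248 + 43 = 10347/248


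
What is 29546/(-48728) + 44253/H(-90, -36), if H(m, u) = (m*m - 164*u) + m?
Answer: 48479365/18833372 ≈ 2.5741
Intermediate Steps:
H(m, u) = m + m² - 164*u (H(m, u) = (m² - 164*u) + m = m + m² - 164*u)
29546/(-48728) + 44253/H(-90, -36) = 29546/(-48728) + 44253/(-90 + (-90)² - 164*(-36)) = 29546*(-1/48728) + 44253/(-90 + 8100 + 5904) = -14773/24364 + 44253/13914 = -14773/24364 + 44253*(1/13914) = -14773/24364 + 4917/1546 = 48479365/18833372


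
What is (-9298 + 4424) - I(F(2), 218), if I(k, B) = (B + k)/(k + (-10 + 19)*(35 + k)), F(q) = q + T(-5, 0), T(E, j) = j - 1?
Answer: -1584269/325 ≈ -4874.7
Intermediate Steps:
T(E, j) = -1 + j
F(q) = -1 + q (F(q) = q + (-1 + 0) = q - 1 = -1 + q)
I(k, B) = (B + k)/(315 + 10*k) (I(k, B) = (B + k)/(k + 9*(35 + k)) = (B + k)/(k + (315 + 9*k)) = (B + k)/(315 + 10*k))
(-9298 + 4424) - I(F(2), 218) = (-9298 + 4424) - (218 + (-1 + 2))/(5*(63 + 2*(-1 + 2))) = -4874 - (218 + 1)/(5*(63 + 2*1)) = -4874 - 219/(5*(63 + 2)) = -4874 - 219/(5*65) = -4874 - 1*219/325 = -4874 - 219/325 = -1584269/325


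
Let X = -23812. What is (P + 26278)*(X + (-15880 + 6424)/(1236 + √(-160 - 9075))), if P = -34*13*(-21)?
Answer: 142240*(-5953*√9235 + 7360272*I)/(√9235 - 1236*I) ≈ -8.4703e+8 + 21025.0*I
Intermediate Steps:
P = 9282 (P = -442*(-21) = -1*(-9282) = 9282)
(P + 26278)*(X + (-15880 + 6424)/(1236 + √(-160 - 9075))) = (9282 + 26278)*(-23812 + (-15880 + 6424)/(1236 + √(-160 - 9075))) = 35560*(-23812 - 9456/(1236 + √(-9235))) = 35560*(-23812 - 9456/(1236 + I*√9235)) = -846754720 - 336255360/(1236 + I*√9235)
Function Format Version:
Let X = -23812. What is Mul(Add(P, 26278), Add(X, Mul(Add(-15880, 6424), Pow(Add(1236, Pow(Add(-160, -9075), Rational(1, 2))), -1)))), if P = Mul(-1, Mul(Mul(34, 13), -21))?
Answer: Mul(142240, Pow(Add(Pow(9235, Rational(1, 2)), Mul(-1236, I)), -1), Add(Mul(-5953, Pow(9235, Rational(1, 2))), Mul(7360272, I))) ≈ Add(-8.4703e+8, Mul(21025., I))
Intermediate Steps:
P = 9282 (P = Mul(-1, Mul(442, -21)) = Mul(-1, -9282) = 9282)
Mul(Add(P, 26278), Add(X, Mul(Add(-15880, 6424), Pow(Add(1236, Pow(Add(-160, -9075), Rational(1, 2))), -1)))) = Mul(Add(9282, 26278), Add(-23812, Mul(Add(-15880, 6424), Pow(Add(1236, Pow(Add(-160, -9075), Rational(1, 2))), -1)))) = Mul(35560, Add(-23812, Mul(-9456, Pow(Add(1236, Pow(-9235, Rational(1, 2))), -1)))) = Mul(35560, Add(-23812, Mul(-9456, Pow(Add(1236, Mul(I, Pow(9235, Rational(1, 2)))), -1)))) = Add(-846754720, Mul(-336255360, Pow(Add(1236, Mul(I, Pow(9235, Rational(1, 2)))), -1)))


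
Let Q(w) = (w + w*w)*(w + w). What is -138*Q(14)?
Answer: -811440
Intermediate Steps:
Q(w) = 2*w*(w + w**2) (Q(w) = (w + w**2)*(2*w) = 2*w*(w + w**2))
-138*Q(14) = -276*14**2*(1 + 14) = -276*196*15 = -138*5880 = -811440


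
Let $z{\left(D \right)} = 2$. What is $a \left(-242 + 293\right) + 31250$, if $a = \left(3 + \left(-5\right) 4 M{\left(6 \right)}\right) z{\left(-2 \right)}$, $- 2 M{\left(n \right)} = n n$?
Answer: $68276$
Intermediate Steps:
$M{\left(n \right)} = - \frac{n^{2}}{2}$ ($M{\left(n \right)} = - \frac{n n}{2} = - \frac{n^{2}}{2}$)
$a = 726$ ($a = \left(3 + \left(-5\right) 4 \left(- \frac{6^{2}}{2}\right)\right) 2 = \left(3 - 20 \left(\left(- \frac{1}{2}\right) 36\right)\right) 2 = \left(3 - -360\right) 2 = \left(3 + 360\right) 2 = 363 \cdot 2 = 726$)
$a \left(-242 + 293\right) + 31250 = 726 \left(-242 + 293\right) + 31250 = 726 \cdot 51 + 31250 = 37026 + 31250 = 68276$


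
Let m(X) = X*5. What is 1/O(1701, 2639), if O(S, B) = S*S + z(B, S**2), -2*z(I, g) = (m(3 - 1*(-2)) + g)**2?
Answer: -1/4185954115337 ≈ -2.3889e-13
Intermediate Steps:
m(X) = 5*X
z(I, g) = -(25 + g)**2/2 (z(I, g) = -(5*(3 - 1*(-2)) + g)**2/2 = -(5*(3 + 2) + g)**2/2 = -(5*5 + g)**2/2 = -(25 + g)**2/2)
O(S, B) = S**2 - (25 + S**2)**2/2 (O(S, B) = S*S - (25 + S**2)**2/2 = S**2 - (25 + S**2)**2/2)
1/O(1701, 2639) = 1/(1701**2 - (25 + 1701**2)**2/2) = 1/(2893401 - (25 + 2893401)**2/2) = 1/(2893401 - 1/2*2893426**2) = 1/(2893401 - 1/2*8371914017476) = 1/(2893401 - 4185957008738) = 1/(-4185954115337) = -1/4185954115337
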